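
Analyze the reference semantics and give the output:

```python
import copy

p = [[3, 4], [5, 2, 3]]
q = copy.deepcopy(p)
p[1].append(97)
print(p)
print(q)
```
[[3, 4], [5, 2, 3, 97]]
[[3, 4], [5, 2, 3]]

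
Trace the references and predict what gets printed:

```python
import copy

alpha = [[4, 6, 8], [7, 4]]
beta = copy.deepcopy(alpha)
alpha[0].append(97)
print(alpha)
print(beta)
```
[[4, 6, 8, 97], [7, 4]]
[[4, 6, 8], [7, 4]]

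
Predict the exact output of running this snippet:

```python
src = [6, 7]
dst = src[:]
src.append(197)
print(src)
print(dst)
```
[6, 7, 197]
[6, 7]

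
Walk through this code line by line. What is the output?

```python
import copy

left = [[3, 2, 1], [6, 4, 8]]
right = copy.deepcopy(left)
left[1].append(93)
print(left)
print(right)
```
[[3, 2, 1], [6, 4, 8, 93]]
[[3, 2, 1], [6, 4, 8]]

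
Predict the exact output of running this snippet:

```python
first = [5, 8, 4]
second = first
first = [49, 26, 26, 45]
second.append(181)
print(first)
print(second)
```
[49, 26, 26, 45]
[5, 8, 4, 181]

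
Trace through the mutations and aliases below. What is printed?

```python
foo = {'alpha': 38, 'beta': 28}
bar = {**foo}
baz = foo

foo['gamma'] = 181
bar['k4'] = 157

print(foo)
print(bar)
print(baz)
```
{'alpha': 38, 'beta': 28, 'gamma': 181}
{'alpha': 38, 'beta': 28, 'k4': 157}
{'alpha': 38, 'beta': 28, 'gamma': 181}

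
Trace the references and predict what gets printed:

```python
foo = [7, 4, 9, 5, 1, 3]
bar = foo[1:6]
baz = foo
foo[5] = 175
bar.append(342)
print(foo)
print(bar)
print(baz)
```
[7, 4, 9, 5, 1, 175]
[4, 9, 5, 1, 3, 342]
[7, 4, 9, 5, 1, 175]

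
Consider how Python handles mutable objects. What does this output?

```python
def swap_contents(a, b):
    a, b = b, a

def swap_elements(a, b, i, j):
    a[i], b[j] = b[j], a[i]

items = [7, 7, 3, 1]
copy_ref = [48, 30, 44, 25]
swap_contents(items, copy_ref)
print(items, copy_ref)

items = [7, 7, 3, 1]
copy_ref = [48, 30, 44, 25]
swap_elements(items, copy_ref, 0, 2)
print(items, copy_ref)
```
[7, 7, 3, 1] [48, 30, 44, 25]
[44, 7, 3, 1] [48, 30, 7, 25]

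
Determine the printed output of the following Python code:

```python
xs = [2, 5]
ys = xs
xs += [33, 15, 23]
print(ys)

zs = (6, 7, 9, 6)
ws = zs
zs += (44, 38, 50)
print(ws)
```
[2, 5, 33, 15, 23]
(6, 7, 9, 6)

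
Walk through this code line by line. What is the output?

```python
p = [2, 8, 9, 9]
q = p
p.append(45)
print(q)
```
[2, 8, 9, 9, 45]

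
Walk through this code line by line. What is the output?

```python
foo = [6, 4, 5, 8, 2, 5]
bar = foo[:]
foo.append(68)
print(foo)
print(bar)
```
[6, 4, 5, 8, 2, 5, 68]
[6, 4, 5, 8, 2, 5]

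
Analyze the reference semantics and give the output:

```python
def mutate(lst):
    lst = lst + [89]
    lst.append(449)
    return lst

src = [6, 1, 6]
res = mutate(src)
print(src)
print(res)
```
[6, 1, 6]
[6, 1, 6, 89, 449]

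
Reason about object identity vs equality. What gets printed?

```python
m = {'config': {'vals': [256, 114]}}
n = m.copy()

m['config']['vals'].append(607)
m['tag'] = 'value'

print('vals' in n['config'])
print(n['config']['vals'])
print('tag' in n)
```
True
[256, 114, 607]
False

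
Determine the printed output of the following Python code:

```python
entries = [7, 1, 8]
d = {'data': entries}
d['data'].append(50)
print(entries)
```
[7, 1, 8, 50]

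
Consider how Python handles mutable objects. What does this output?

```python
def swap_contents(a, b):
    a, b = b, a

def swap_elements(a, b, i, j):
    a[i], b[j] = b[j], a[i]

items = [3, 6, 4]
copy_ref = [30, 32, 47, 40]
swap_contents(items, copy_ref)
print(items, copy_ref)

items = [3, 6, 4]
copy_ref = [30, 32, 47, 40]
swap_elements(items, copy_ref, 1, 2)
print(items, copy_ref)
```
[3, 6, 4] [30, 32, 47, 40]
[3, 47, 4] [30, 32, 6, 40]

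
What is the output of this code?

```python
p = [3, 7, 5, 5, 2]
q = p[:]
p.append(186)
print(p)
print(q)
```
[3, 7, 5, 5, 2, 186]
[3, 7, 5, 5, 2]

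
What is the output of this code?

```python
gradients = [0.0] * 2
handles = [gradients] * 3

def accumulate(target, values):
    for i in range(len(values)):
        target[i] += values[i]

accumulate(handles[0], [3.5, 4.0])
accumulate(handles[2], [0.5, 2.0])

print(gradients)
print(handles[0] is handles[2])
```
[4.0, 6.0]
True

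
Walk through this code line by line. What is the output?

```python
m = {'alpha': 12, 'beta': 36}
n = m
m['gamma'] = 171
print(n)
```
{'alpha': 12, 'beta': 36, 'gamma': 171}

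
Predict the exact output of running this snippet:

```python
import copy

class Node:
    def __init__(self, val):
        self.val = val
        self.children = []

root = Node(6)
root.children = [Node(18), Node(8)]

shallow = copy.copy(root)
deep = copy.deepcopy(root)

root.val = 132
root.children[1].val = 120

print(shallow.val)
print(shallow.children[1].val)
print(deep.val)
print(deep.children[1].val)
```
6
120
6
8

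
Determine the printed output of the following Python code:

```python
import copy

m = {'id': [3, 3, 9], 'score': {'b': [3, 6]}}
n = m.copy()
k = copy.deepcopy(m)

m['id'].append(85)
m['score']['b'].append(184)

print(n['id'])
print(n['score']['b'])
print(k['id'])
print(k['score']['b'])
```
[3, 3, 9, 85]
[3, 6, 184]
[3, 3, 9]
[3, 6]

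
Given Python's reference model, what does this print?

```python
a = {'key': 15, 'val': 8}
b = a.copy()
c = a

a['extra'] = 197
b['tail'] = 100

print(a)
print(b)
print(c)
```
{'key': 15, 'val': 8, 'extra': 197}
{'key': 15, 'val': 8, 'tail': 100}
{'key': 15, 'val': 8, 'extra': 197}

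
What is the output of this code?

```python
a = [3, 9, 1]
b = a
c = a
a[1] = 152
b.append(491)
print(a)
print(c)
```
[3, 152, 1, 491]
[3, 152, 1, 491]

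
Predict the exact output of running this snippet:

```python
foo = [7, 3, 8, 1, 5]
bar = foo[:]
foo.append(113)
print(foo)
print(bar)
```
[7, 3, 8, 1, 5, 113]
[7, 3, 8, 1, 5]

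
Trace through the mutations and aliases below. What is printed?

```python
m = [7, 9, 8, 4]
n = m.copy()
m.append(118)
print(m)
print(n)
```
[7, 9, 8, 4, 118]
[7, 9, 8, 4]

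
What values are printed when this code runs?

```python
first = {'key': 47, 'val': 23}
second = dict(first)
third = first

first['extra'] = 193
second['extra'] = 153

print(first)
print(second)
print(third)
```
{'key': 47, 'val': 23, 'extra': 193}
{'key': 47, 'val': 23, 'extra': 153}
{'key': 47, 'val': 23, 'extra': 193}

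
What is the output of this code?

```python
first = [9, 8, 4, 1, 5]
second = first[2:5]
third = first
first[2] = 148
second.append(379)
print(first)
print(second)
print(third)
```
[9, 8, 148, 1, 5]
[4, 1, 5, 379]
[9, 8, 148, 1, 5]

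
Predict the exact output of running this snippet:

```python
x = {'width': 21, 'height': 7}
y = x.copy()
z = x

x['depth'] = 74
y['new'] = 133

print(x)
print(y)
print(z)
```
{'width': 21, 'height': 7, 'depth': 74}
{'width': 21, 'height': 7, 'new': 133}
{'width': 21, 'height': 7, 'depth': 74}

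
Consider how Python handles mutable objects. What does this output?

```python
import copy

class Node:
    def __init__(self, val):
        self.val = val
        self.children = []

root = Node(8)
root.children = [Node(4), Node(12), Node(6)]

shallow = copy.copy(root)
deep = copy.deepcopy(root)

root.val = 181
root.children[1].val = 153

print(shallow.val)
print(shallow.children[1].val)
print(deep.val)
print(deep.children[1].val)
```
8
153
8
12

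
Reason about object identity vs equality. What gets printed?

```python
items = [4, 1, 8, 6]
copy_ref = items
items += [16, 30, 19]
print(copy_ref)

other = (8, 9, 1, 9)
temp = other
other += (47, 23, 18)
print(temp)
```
[4, 1, 8, 6, 16, 30, 19]
(8, 9, 1, 9)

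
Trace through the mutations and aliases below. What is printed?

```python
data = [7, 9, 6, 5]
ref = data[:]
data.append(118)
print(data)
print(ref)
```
[7, 9, 6, 5, 118]
[7, 9, 6, 5]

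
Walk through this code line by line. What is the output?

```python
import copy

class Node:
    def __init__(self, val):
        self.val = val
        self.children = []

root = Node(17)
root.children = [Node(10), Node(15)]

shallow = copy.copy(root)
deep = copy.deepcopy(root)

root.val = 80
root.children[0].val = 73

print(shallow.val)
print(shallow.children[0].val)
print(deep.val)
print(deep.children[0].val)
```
17
73
17
10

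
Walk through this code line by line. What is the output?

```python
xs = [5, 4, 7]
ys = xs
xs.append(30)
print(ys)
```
[5, 4, 7, 30]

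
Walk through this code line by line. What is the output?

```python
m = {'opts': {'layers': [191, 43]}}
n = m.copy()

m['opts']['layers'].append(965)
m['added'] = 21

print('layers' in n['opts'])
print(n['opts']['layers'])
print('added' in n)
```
True
[191, 43, 965]
False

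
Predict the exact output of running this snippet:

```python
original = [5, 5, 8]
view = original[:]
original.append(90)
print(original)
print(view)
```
[5, 5, 8, 90]
[5, 5, 8]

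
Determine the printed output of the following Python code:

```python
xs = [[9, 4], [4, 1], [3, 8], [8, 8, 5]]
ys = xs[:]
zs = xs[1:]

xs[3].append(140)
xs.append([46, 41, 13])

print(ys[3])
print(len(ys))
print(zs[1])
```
[8, 8, 5, 140]
4
[3, 8]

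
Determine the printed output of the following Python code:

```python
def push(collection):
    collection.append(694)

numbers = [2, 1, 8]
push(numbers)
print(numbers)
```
[2, 1, 8, 694]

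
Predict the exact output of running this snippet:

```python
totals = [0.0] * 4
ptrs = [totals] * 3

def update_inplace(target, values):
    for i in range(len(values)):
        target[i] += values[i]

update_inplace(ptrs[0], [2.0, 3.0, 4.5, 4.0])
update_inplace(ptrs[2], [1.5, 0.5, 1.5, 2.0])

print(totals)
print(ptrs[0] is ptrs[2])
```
[3.5, 3.5, 6.0, 6.0]
True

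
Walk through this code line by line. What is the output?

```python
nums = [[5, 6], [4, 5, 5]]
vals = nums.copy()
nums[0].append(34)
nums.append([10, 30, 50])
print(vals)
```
[[5, 6, 34], [4, 5, 5]]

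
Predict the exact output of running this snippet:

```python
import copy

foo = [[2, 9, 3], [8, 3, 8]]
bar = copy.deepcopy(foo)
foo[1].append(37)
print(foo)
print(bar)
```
[[2, 9, 3], [8, 3, 8, 37]]
[[2, 9, 3], [8, 3, 8]]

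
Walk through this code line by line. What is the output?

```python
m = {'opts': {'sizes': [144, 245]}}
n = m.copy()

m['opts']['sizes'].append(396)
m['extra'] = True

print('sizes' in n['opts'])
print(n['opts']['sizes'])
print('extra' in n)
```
True
[144, 245, 396]
False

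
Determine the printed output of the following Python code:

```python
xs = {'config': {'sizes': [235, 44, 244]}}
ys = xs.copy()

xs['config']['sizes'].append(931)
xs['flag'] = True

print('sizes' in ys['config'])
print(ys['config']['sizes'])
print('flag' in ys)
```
True
[235, 44, 244, 931]
False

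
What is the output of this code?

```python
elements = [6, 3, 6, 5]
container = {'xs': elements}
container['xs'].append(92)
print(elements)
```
[6, 3, 6, 5, 92]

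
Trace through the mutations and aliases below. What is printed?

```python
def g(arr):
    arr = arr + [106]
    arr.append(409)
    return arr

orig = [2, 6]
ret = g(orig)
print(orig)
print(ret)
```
[2, 6]
[2, 6, 106, 409]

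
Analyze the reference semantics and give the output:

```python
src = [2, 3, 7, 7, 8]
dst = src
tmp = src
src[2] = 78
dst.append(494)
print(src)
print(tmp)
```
[2, 3, 78, 7, 8, 494]
[2, 3, 78, 7, 8, 494]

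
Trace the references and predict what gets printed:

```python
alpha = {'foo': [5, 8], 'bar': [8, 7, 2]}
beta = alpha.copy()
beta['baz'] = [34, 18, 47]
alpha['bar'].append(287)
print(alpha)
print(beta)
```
{'foo': [5, 8], 'bar': [8, 7, 2, 287]}
{'foo': [5, 8], 'bar': [8, 7, 2, 287], 'baz': [34, 18, 47]}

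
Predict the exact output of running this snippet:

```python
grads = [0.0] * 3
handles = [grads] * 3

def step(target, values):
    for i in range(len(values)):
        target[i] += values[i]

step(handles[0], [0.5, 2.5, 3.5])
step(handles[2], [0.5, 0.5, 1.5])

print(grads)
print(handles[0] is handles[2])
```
[1.0, 3.0, 5.0]
True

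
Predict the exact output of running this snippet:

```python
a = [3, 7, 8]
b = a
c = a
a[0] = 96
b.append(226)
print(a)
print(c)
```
[96, 7, 8, 226]
[96, 7, 8, 226]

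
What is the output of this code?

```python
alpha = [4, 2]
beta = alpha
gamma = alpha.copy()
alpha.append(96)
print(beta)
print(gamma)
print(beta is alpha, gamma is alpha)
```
[4, 2, 96]
[4, 2]
True False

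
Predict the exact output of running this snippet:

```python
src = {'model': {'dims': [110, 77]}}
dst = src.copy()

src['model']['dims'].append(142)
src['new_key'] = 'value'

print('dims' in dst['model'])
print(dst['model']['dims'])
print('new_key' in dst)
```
True
[110, 77, 142]
False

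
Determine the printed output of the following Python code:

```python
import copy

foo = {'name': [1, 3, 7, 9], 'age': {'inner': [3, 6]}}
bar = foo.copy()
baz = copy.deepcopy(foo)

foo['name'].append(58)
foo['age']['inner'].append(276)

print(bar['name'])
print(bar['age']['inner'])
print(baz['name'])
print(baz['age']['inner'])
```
[1, 3, 7, 9, 58]
[3, 6, 276]
[1, 3, 7, 9]
[3, 6]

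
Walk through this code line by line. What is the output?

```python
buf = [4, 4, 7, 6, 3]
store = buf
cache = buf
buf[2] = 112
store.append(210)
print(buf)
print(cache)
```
[4, 4, 112, 6, 3, 210]
[4, 4, 112, 6, 3, 210]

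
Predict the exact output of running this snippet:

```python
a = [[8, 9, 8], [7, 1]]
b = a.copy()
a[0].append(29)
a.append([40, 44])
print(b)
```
[[8, 9, 8, 29], [7, 1]]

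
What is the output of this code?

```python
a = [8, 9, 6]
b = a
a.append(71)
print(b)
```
[8, 9, 6, 71]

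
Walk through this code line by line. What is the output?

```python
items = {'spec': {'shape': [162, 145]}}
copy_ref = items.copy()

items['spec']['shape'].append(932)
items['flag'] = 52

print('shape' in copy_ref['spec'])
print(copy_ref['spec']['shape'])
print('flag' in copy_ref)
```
True
[162, 145, 932]
False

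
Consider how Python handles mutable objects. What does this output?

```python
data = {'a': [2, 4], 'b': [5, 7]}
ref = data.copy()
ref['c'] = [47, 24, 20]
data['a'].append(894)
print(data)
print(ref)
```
{'a': [2, 4, 894], 'b': [5, 7]}
{'a': [2, 4, 894], 'b': [5, 7], 'c': [47, 24, 20]}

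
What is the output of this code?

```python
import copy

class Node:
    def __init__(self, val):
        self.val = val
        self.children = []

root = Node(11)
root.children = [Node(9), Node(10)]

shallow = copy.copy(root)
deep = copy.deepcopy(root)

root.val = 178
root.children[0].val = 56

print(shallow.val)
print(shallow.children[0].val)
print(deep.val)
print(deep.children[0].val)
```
11
56
11
9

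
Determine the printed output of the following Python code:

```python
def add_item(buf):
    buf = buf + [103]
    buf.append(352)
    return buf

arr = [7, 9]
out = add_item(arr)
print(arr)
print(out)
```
[7, 9]
[7, 9, 103, 352]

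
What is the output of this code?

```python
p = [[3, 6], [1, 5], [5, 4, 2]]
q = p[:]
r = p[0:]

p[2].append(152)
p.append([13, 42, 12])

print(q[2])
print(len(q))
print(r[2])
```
[5, 4, 2, 152]
3
[5, 4, 2, 152]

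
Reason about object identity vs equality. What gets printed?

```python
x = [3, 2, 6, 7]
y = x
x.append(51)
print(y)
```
[3, 2, 6, 7, 51]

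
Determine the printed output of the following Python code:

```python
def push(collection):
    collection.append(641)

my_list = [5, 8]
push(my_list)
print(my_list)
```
[5, 8, 641]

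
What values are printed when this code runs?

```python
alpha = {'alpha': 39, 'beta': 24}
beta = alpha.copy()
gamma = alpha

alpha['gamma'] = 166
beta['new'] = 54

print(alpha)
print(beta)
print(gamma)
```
{'alpha': 39, 'beta': 24, 'gamma': 166}
{'alpha': 39, 'beta': 24, 'new': 54}
{'alpha': 39, 'beta': 24, 'gamma': 166}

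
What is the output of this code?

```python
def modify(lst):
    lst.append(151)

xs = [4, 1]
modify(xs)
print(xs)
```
[4, 1, 151]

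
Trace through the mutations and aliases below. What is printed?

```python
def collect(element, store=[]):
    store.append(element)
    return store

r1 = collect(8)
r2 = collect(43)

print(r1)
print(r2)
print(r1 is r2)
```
[8, 43]
[8, 43]
True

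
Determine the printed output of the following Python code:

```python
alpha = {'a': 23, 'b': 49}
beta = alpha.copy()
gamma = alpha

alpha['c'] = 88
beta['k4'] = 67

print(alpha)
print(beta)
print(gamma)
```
{'a': 23, 'b': 49, 'c': 88}
{'a': 23, 'b': 49, 'k4': 67}
{'a': 23, 'b': 49, 'c': 88}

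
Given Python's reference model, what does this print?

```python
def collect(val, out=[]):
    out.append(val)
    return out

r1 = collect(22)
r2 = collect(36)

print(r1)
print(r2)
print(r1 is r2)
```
[22, 36]
[22, 36]
True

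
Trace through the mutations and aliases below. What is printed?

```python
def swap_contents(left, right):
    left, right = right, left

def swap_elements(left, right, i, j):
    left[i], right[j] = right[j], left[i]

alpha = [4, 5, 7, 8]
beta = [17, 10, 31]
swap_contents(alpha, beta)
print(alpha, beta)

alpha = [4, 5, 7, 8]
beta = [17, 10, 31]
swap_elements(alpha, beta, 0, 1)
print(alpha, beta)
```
[4, 5, 7, 8] [17, 10, 31]
[10, 5, 7, 8] [17, 4, 31]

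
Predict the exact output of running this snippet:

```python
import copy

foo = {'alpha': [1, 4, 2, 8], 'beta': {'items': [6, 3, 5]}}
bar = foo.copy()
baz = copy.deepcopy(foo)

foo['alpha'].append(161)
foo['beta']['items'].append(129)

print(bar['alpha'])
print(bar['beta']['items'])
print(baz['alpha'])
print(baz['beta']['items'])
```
[1, 4, 2, 8, 161]
[6, 3, 5, 129]
[1, 4, 2, 8]
[6, 3, 5]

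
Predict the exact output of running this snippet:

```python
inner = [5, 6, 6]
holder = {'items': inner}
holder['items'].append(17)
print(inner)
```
[5, 6, 6, 17]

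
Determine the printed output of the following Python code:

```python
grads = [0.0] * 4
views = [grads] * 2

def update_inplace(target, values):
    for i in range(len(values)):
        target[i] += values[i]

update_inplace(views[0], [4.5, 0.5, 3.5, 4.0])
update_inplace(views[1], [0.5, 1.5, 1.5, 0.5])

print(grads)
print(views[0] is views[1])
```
[5.0, 2.0, 5.0, 4.5]
True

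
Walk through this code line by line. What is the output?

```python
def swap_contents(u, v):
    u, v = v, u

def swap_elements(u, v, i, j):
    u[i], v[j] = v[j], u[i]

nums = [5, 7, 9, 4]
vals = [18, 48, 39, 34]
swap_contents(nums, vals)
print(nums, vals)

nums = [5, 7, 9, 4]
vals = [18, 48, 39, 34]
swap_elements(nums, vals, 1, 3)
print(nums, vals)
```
[5, 7, 9, 4] [18, 48, 39, 34]
[5, 34, 9, 4] [18, 48, 39, 7]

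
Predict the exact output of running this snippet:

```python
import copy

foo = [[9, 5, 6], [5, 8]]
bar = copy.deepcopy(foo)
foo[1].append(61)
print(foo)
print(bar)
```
[[9, 5, 6], [5, 8, 61]]
[[9, 5, 6], [5, 8]]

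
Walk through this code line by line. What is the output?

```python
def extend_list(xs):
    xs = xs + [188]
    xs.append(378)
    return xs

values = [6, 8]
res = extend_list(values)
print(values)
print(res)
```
[6, 8]
[6, 8, 188, 378]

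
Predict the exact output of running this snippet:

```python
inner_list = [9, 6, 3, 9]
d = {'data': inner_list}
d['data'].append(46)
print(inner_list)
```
[9, 6, 3, 9, 46]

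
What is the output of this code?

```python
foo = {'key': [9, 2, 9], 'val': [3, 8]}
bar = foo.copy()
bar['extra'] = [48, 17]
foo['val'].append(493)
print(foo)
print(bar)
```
{'key': [9, 2, 9], 'val': [3, 8, 493]}
{'key': [9, 2, 9], 'val': [3, 8, 493], 'extra': [48, 17]}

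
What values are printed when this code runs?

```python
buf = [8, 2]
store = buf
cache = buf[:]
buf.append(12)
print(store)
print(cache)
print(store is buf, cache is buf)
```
[8, 2, 12]
[8, 2]
True False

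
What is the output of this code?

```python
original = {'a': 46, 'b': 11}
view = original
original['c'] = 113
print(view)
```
{'a': 46, 'b': 11, 'c': 113}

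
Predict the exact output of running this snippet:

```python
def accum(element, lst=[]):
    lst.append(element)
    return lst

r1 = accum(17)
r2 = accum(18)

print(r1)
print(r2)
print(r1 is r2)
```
[17, 18]
[17, 18]
True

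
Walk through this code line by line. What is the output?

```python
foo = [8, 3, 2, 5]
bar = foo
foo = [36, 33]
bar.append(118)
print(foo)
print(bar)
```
[36, 33]
[8, 3, 2, 5, 118]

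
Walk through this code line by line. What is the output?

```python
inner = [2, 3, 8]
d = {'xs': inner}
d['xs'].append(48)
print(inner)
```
[2, 3, 8, 48]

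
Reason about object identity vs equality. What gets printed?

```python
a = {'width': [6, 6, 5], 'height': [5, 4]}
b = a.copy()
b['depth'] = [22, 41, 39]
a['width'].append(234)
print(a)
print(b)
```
{'width': [6, 6, 5, 234], 'height': [5, 4]}
{'width': [6, 6, 5, 234], 'height': [5, 4], 'depth': [22, 41, 39]}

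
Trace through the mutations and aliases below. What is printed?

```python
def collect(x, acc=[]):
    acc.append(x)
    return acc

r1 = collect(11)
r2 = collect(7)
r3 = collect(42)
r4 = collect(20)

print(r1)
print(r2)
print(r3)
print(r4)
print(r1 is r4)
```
[11, 7, 42, 20]
[11, 7, 42, 20]
[11, 7, 42, 20]
[11, 7, 42, 20]
True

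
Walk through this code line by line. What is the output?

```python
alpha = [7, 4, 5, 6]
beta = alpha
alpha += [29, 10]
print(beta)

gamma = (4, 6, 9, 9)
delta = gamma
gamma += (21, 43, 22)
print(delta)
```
[7, 4, 5, 6, 29, 10]
(4, 6, 9, 9)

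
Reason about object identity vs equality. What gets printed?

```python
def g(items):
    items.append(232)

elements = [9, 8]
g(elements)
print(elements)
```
[9, 8, 232]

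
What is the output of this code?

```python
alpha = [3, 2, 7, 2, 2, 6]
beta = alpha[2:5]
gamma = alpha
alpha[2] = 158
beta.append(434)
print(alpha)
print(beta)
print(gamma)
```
[3, 2, 158, 2, 2, 6]
[7, 2, 2, 434]
[3, 2, 158, 2, 2, 6]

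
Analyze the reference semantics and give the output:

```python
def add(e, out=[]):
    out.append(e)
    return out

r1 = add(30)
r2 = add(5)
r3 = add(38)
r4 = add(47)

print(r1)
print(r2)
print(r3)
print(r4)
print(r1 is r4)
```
[30, 5, 38, 47]
[30, 5, 38, 47]
[30, 5, 38, 47]
[30, 5, 38, 47]
True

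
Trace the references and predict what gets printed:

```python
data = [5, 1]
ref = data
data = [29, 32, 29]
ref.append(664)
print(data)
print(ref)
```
[29, 32, 29]
[5, 1, 664]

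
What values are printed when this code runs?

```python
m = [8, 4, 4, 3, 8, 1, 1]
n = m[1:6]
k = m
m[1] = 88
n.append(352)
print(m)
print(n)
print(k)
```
[8, 88, 4, 3, 8, 1, 1]
[4, 4, 3, 8, 1, 352]
[8, 88, 4, 3, 8, 1, 1]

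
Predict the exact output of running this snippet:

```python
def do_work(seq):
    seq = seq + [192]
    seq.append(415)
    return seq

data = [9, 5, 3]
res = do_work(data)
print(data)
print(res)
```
[9, 5, 3]
[9, 5, 3, 192, 415]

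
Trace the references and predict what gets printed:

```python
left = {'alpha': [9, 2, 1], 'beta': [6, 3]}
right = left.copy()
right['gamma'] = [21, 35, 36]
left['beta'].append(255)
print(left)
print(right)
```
{'alpha': [9, 2, 1], 'beta': [6, 3, 255]}
{'alpha': [9, 2, 1], 'beta': [6, 3, 255], 'gamma': [21, 35, 36]}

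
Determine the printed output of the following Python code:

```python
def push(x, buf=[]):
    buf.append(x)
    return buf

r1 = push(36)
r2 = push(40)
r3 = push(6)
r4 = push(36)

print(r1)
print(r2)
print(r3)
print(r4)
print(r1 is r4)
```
[36, 40, 6, 36]
[36, 40, 6, 36]
[36, 40, 6, 36]
[36, 40, 6, 36]
True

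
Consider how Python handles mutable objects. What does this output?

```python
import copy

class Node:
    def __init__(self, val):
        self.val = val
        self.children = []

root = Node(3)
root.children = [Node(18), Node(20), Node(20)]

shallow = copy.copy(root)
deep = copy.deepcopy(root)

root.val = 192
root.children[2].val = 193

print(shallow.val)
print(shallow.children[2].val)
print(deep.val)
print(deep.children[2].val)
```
3
193
3
20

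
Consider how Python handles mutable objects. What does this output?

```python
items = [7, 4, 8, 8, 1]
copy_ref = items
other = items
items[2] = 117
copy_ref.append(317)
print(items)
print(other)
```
[7, 4, 117, 8, 1, 317]
[7, 4, 117, 8, 1, 317]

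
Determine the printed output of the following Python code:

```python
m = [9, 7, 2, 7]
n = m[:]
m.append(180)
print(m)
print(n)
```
[9, 7, 2, 7, 180]
[9, 7, 2, 7]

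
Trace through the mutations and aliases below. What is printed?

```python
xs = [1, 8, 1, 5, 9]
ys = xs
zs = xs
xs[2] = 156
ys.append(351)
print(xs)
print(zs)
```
[1, 8, 156, 5, 9, 351]
[1, 8, 156, 5, 9, 351]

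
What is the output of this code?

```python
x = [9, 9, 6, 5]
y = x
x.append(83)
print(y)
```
[9, 9, 6, 5, 83]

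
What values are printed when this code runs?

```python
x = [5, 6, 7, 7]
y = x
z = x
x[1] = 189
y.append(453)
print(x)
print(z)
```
[5, 189, 7, 7, 453]
[5, 189, 7, 7, 453]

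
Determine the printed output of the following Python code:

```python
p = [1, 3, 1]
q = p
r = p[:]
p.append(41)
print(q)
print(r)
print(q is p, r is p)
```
[1, 3, 1, 41]
[1, 3, 1]
True False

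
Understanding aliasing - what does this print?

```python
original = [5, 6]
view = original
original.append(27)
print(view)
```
[5, 6, 27]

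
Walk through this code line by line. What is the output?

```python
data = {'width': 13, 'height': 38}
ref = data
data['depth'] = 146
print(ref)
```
{'width': 13, 'height': 38, 'depth': 146}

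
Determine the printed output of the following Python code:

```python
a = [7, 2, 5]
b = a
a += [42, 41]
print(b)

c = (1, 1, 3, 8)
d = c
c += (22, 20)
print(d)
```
[7, 2, 5, 42, 41]
(1, 1, 3, 8)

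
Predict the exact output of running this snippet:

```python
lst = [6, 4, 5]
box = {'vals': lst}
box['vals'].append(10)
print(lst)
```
[6, 4, 5, 10]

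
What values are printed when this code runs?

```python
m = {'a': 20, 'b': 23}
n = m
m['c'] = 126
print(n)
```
{'a': 20, 'b': 23, 'c': 126}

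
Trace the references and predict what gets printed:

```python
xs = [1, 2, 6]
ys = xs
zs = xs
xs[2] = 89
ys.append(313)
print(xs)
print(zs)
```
[1, 2, 89, 313]
[1, 2, 89, 313]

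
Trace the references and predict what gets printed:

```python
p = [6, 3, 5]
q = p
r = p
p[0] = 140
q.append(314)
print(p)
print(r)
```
[140, 3, 5, 314]
[140, 3, 5, 314]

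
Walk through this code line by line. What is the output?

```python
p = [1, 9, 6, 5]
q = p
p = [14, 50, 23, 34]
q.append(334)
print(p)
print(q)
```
[14, 50, 23, 34]
[1, 9, 6, 5, 334]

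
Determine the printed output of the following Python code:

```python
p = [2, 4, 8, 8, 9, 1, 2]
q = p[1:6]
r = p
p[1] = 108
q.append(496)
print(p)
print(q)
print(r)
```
[2, 108, 8, 8, 9, 1, 2]
[4, 8, 8, 9, 1, 496]
[2, 108, 8, 8, 9, 1, 2]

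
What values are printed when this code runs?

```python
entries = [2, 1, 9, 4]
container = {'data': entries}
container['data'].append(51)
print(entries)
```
[2, 1, 9, 4, 51]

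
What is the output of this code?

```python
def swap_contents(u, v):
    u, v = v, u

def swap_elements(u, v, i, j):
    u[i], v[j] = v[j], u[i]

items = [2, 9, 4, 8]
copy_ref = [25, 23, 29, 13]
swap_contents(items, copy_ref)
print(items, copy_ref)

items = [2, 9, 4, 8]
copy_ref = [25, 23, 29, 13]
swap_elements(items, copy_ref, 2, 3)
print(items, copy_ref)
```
[2, 9, 4, 8] [25, 23, 29, 13]
[2, 9, 13, 8] [25, 23, 29, 4]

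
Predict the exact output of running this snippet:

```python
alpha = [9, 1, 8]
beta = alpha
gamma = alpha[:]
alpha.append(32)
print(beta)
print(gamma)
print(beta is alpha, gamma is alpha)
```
[9, 1, 8, 32]
[9, 1, 8]
True False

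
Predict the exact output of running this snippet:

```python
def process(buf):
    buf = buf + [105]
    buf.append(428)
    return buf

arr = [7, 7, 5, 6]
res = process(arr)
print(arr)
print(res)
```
[7, 7, 5, 6]
[7, 7, 5, 6, 105, 428]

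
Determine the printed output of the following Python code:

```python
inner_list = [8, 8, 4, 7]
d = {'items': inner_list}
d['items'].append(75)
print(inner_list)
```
[8, 8, 4, 7, 75]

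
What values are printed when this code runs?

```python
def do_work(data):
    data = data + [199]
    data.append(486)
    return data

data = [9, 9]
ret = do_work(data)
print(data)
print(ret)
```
[9, 9]
[9, 9, 199, 486]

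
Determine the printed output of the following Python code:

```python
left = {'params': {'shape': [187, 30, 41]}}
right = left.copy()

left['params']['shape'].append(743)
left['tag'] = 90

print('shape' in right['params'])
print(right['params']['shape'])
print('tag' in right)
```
True
[187, 30, 41, 743]
False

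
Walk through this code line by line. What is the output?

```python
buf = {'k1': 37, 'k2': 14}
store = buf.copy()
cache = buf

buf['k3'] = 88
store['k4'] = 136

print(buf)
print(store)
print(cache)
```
{'k1': 37, 'k2': 14, 'k3': 88}
{'k1': 37, 'k2': 14, 'k4': 136}
{'k1': 37, 'k2': 14, 'k3': 88}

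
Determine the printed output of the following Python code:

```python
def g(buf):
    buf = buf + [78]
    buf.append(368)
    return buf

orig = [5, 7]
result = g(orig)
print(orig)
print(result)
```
[5, 7]
[5, 7, 78, 368]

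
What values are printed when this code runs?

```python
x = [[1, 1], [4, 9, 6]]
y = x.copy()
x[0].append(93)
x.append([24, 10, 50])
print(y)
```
[[1, 1, 93], [4, 9, 6]]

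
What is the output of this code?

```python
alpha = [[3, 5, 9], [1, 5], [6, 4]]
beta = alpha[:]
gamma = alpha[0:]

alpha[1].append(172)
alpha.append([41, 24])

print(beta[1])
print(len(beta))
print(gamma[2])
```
[1, 5, 172]
3
[6, 4]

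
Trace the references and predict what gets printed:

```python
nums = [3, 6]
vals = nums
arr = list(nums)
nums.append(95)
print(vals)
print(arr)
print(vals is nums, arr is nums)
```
[3, 6, 95]
[3, 6]
True False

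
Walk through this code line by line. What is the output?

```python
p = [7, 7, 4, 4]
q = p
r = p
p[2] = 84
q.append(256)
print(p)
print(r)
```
[7, 7, 84, 4, 256]
[7, 7, 84, 4, 256]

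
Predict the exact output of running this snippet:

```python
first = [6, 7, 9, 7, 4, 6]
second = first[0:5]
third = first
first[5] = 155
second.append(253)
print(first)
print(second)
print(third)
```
[6, 7, 9, 7, 4, 155]
[6, 7, 9, 7, 4, 253]
[6, 7, 9, 7, 4, 155]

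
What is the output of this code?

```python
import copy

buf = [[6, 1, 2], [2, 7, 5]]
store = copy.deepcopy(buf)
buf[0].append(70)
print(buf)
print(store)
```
[[6, 1, 2, 70], [2, 7, 5]]
[[6, 1, 2], [2, 7, 5]]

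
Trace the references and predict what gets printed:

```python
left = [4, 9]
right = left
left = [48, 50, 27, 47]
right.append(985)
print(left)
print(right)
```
[48, 50, 27, 47]
[4, 9, 985]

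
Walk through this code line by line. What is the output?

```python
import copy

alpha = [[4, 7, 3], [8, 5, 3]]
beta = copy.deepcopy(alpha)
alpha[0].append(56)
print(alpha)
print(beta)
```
[[4, 7, 3, 56], [8, 5, 3]]
[[4, 7, 3], [8, 5, 3]]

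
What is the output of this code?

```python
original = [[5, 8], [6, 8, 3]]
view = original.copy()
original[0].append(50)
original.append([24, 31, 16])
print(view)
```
[[5, 8, 50], [6, 8, 3]]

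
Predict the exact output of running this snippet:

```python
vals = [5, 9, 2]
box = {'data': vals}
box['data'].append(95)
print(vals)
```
[5, 9, 2, 95]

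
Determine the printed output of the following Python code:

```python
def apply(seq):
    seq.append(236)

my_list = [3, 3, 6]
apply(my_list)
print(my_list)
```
[3, 3, 6, 236]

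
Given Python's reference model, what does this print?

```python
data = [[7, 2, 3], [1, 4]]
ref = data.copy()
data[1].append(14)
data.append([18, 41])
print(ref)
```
[[7, 2, 3], [1, 4, 14]]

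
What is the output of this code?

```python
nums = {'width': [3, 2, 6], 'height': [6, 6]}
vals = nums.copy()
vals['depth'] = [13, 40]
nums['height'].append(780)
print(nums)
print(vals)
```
{'width': [3, 2, 6], 'height': [6, 6, 780]}
{'width': [3, 2, 6], 'height': [6, 6, 780], 'depth': [13, 40]}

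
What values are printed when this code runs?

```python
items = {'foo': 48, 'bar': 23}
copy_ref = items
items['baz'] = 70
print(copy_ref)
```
{'foo': 48, 'bar': 23, 'baz': 70}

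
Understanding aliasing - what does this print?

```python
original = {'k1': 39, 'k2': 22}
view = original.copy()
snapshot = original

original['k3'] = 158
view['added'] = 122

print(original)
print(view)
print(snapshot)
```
{'k1': 39, 'k2': 22, 'k3': 158}
{'k1': 39, 'k2': 22, 'added': 122}
{'k1': 39, 'k2': 22, 'k3': 158}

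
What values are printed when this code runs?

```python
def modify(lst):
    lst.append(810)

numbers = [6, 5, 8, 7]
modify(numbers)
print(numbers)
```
[6, 5, 8, 7, 810]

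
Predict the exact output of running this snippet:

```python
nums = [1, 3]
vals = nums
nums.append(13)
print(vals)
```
[1, 3, 13]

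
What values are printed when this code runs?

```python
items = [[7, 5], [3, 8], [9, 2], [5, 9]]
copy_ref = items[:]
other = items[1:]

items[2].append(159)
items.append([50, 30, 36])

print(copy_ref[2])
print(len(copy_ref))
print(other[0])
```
[9, 2, 159]
4
[3, 8]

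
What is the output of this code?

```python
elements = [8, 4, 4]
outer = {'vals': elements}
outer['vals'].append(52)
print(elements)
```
[8, 4, 4, 52]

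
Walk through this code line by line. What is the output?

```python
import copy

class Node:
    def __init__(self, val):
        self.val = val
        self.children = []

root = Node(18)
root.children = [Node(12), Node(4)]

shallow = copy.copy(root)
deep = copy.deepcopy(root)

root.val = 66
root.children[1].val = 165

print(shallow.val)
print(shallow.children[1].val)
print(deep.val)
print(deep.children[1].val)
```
18
165
18
4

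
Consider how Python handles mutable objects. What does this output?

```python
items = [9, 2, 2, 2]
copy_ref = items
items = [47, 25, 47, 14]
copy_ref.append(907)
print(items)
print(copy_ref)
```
[47, 25, 47, 14]
[9, 2, 2, 2, 907]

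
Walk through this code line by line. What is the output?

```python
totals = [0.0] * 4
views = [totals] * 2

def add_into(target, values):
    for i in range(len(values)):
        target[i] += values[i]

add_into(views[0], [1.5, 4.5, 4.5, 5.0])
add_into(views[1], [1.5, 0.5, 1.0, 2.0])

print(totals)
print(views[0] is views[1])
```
[3.0, 5.0, 5.5, 7.0]
True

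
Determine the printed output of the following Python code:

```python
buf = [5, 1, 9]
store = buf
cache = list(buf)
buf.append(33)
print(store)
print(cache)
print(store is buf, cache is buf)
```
[5, 1, 9, 33]
[5, 1, 9]
True False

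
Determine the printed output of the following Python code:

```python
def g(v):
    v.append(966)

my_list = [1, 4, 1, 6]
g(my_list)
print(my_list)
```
[1, 4, 1, 6, 966]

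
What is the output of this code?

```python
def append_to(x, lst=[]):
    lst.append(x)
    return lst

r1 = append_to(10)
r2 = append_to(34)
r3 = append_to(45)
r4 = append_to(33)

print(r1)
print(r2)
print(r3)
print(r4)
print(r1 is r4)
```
[10, 34, 45, 33]
[10, 34, 45, 33]
[10, 34, 45, 33]
[10, 34, 45, 33]
True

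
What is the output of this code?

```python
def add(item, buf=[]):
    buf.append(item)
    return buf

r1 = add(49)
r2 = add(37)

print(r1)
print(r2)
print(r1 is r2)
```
[49, 37]
[49, 37]
True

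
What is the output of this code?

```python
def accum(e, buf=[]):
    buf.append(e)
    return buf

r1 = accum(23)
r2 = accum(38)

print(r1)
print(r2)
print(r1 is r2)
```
[23, 38]
[23, 38]
True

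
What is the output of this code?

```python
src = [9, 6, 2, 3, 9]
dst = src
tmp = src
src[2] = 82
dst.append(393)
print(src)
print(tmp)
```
[9, 6, 82, 3, 9, 393]
[9, 6, 82, 3, 9, 393]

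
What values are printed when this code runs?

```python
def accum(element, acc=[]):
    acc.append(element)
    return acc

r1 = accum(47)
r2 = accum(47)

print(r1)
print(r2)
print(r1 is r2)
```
[47, 47]
[47, 47]
True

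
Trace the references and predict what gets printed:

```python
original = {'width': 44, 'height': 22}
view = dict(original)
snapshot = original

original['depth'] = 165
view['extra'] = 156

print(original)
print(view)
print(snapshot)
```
{'width': 44, 'height': 22, 'depth': 165}
{'width': 44, 'height': 22, 'extra': 156}
{'width': 44, 'height': 22, 'depth': 165}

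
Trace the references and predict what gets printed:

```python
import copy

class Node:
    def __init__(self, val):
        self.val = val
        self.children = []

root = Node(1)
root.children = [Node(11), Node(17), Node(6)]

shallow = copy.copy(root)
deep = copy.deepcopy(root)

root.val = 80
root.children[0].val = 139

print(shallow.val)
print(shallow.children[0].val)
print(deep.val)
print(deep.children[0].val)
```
1
139
1
11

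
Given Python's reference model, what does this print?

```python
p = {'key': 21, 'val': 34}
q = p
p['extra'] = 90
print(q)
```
{'key': 21, 'val': 34, 'extra': 90}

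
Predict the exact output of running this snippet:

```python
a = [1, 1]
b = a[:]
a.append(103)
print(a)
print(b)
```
[1, 1, 103]
[1, 1]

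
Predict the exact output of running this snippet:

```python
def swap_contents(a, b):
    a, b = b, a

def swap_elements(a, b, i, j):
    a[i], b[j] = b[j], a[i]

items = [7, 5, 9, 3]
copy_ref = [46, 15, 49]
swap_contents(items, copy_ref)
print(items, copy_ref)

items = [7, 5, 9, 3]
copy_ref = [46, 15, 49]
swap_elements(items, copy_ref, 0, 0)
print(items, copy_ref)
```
[7, 5, 9, 3] [46, 15, 49]
[46, 5, 9, 3] [7, 15, 49]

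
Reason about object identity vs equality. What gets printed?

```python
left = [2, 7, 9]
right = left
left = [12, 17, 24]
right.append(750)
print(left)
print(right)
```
[12, 17, 24]
[2, 7, 9, 750]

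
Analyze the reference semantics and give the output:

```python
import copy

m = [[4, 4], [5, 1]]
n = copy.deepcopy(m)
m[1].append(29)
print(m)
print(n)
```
[[4, 4], [5, 1, 29]]
[[4, 4], [5, 1]]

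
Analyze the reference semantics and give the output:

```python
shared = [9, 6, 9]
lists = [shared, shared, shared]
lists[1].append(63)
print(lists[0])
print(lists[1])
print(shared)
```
[9, 6, 9, 63]
[9, 6, 9, 63]
[9, 6, 9, 63]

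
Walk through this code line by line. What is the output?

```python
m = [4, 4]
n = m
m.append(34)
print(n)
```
[4, 4, 34]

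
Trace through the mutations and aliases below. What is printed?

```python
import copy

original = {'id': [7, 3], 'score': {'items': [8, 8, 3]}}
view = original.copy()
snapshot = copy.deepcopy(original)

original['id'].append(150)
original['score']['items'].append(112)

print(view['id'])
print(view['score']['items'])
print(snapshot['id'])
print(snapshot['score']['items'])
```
[7, 3, 150]
[8, 8, 3, 112]
[7, 3]
[8, 8, 3]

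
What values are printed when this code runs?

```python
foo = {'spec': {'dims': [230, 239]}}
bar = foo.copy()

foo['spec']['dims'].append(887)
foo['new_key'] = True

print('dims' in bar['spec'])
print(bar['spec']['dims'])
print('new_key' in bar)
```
True
[230, 239, 887]
False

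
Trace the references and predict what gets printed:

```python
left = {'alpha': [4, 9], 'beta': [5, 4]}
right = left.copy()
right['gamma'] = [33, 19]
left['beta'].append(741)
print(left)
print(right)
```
{'alpha': [4, 9], 'beta': [5, 4, 741]}
{'alpha': [4, 9], 'beta': [5, 4, 741], 'gamma': [33, 19]}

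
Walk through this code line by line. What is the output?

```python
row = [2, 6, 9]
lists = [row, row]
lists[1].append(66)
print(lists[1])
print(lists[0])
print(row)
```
[2, 6, 9, 66]
[2, 6, 9, 66]
[2, 6, 9, 66]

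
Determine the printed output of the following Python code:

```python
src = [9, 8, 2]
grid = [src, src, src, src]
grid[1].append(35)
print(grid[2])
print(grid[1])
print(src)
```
[9, 8, 2, 35]
[9, 8, 2, 35]
[9, 8, 2, 35]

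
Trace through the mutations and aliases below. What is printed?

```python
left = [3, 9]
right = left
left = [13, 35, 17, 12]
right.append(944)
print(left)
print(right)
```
[13, 35, 17, 12]
[3, 9, 944]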